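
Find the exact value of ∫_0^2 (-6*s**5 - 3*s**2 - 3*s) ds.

-78

By the power rule, an antiderivative is F(s) = -s**6 - s**3 - 3*s**2/2.
Then F(2) - F(0) = (-78) - (0) = -78.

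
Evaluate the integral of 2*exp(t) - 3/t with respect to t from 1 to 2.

-2*exp(1) - log(8) + 2*exp(2)

An antiderivative is F(t) = 2*exp(t) - 3*log(t).
Then F(2) - F(1) = (-log(8) + 2*exp(2)) - (2*exp(1)) = -2*exp(1) - log(8) + 2*exp(2).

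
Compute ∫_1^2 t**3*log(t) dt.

-15/16 + log(16)

Integrate by parts once (u = ln t, dv = t**3 dt).
An antiderivative is F(t) = t**4*(4*log(t) - 1)/16.
Then F(2) - F(1) = (-1 + log(16)) - (-1/16) = -15/16 + log(16).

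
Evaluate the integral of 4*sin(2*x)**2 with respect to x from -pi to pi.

4*pi

Use the identity sin^2(2*x) = (1 - cos(4*x))/2.
An antiderivative is F(x) = 2*x - sin(4*x)/2.
Then F(pi) - F(-pi) = (2*pi) - (-2*pi) = 4*pi.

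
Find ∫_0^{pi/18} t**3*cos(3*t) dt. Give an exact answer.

-sqrt(3)/27 - pi/162 + pi**3/34992 + sqrt(3)*pi**2/1944 + 2/27

Integrate by parts 3 times (u = t^3, dv = cos(3*t) dt).
An antiderivative is F(t) = t**3*sin(3*t)/3 + t**2*cos(3*t)/3 - 2*t*sin(3*t)/9 - 2*cos(3*t)/27.
Then F(pi/18) - F(0) = (-sqrt(3)/27 - pi/162 + pi**3/34992 + sqrt(3)*pi**2/1944) - (-2/27) = -sqrt(3)/27 - pi/162 + pi**3/34992 + sqrt(3)*pi**2/1944 + 2/27.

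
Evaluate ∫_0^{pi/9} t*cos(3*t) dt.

-1/18 + sqrt(3)*pi/54

Integrate by parts once (u = t, dv = cos(3*t) dt).
An antiderivative is F(t) = t*sin(3*t)/3 + cos(3*t)/9.
Then F(pi/9) - F(0) = (1/18 + sqrt(3)*pi/54) - (1/9) = -1/18 + sqrt(3)*pi/54.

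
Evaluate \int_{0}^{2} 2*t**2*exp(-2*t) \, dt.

(-13 + exp(4))*exp(-4)/2

Integrate by parts twice (u = t^2, dv = 2*exp(-2*t) dt).
An antiderivative is F(t) = (-2*t**2 - 2*t - 1)*exp(-2*t)/2.
Then F(2) - F(0) = (-13*exp(-4)/2) - (-1/2) = (-13 + exp(4))*exp(-4)/2.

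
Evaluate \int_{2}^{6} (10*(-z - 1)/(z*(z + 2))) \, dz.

-5*log(3) - 5*log(2)

Factor the denominator: z**2 + 2*z = (z + 2)z.
Partial fractions: 10*(-z - 1)/(z*(z + 2)) = -5/(z + 2) - 5/z.
An antiderivative is F(z) = -5*log(z) - 5*log(z + 2).
Then F(6) - F(2) = (-20*log(2) - 5*log(3)) - (-15*log(2)) = -5*log(3) - 5*log(2).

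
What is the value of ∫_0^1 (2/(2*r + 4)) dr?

log(3/2)

Let u = 2*r + 4, so du = 2 dr. When r = 0, u = 4; when r = 1, u = 6.
The integral becomes ∫ 1/u du from 4 to 6, with antiderivative log(u).
Back in r: F(r) = log(2*r + 4).
Then F(1) - F(0) = (log(6)) - (log(4)) = log(3/2).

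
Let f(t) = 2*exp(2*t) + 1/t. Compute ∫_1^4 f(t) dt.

-exp(2) + log(4) + exp(8)

An antiderivative is F(t) = exp(2*t) + log(t).
Then F(4) - F(1) = (log(4) + exp(8)) - (exp(2)) = -exp(2) + log(4) + exp(8).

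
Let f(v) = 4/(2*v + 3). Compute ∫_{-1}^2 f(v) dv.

An antiderivative is F(v) = 2*log(2*v + 3).
Then F(2) - F(-1) = (log(49)) - (0) = log(49).

log(49)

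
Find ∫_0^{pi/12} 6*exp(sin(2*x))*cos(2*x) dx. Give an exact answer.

Let u = sin(2*x), so du = 2*cos(2*x) dx. When x = 0, u = 0; when x = pi/12, u = 1/2.
The integral becomes 3·∫ exp(u) du from 0 to 1/2, with antiderivative 3*exp(u).
Back in x: F(x) = 3*exp(sin(2*x)).
Then F(pi/12) - F(0) = (3*exp(1/2)) - (3) = -3 + 3*exp(1/2).

-3 + 3*exp(1/2)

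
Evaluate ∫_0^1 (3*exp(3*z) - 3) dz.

-4 + exp(3)

An antiderivative is F(z) = exp(3*z) - 3*z.
Then F(1) - F(0) = (-3 + exp(3)) - (1) = -4 + exp(3).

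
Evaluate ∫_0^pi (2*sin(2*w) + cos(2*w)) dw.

An antiderivative is F(w) = sin(2*w)/2 - cos(2*w).
Then F(pi) - F(0) = (-1) - (-1) = 0.

0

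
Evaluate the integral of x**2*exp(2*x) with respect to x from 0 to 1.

-1/4 + exp(2)/4

Integrate by parts twice (u = x^2, dv = exp(2*x) dx).
An antiderivative is F(x) = (2*x**2 - 2*x + 1)*exp(2*x)/4.
Then F(1) - F(0) = (exp(2)/4) - (1/4) = -1/4 + exp(2)/4.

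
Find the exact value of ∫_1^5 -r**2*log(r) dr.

124/9 - 125*log(5)/3

Integrate by parts once (u = ln r, dv = -r**2 dr).
An antiderivative is F(r) = -r**3*(3*log(r) - 1)/9.
Then F(5) - F(1) = (125/9 - 125*log(5)/3) - (1/9) = 124/9 - 125*log(5)/3.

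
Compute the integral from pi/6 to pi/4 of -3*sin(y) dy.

-3*sqrt(3)/2 + 3*sqrt(2)/2

An antiderivative is F(y) = 3*cos(y).
Then F(pi/4) - F(pi/6) = (3*sqrt(2)/2) - (3*sqrt(3)/2) = -3*sqrt(3)/2 + 3*sqrt(2)/2.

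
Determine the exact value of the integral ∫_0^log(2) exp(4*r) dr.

Let u = exp(r), so du = exp(r) dr. When r = 0, u = 1; when r = log(2), u = 2.
The integral becomes ∫ u**3 du from 1 to 2, with antiderivative u**4/4.
Back in r: F(r) = exp(4*r)/4.
Then F(log(2)) - F(0) = (4) - (1/4) = 15/4.

15/4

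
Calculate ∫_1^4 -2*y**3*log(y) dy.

255/8 - 256*log(2)

Integrate by parts once (u = ln y, dv = -2*y**3 dy).
An antiderivative is F(y) = -y**4*(4*log(y) - 1)/8.
Then F(4) - F(1) = (32 - 256*log(2)) - (1/8) = 255/8 - 256*log(2).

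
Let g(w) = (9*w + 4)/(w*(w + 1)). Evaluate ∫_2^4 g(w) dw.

Factor the denominator: w**2 + w = (w + 1)w.
Partial fractions: (9*w + 4)/(w*(w + 1)) = 5/(w + 1) + 4/w.
An antiderivative is F(w) = 4*log(w) + 5*log(w + 1).
Then F(4) - F(2) = (8*log(2) + 5*log(5)) - (4*log(2) + 5*log(3)) = -5*log(3) + 4*log(2) + 5*log(5).

-5*log(3) + 4*log(2) + 5*log(5)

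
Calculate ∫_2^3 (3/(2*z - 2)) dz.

An antiderivative is F(z) = 3*log(2*z - 2)/2.
Then F(3) - F(2) = (log(8)) - (3*log(2)/2) = 3*log(2)/2.

3*log(2)/2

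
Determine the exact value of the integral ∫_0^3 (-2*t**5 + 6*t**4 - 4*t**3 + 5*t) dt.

-99/10

By the power rule, an antiderivative is F(t) = -t**6/3 + 6*t**5/5 - t**4 + 5*t**2/2.
Then F(3) - F(0) = (-99/10) - (0) = -99/10.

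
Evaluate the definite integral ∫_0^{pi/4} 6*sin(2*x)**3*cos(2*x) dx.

Let u = sin(2*x), so du = 2*cos(2*x) dx. When x = 0, u = 0; when x = pi/4, u = 1.
The integral becomes 3·∫ u**3 du from 0 to 1, with antiderivative 3*u**4/4.
Back in x: F(x) = 3*sin(2*x)**4/4.
Then F(pi/4) - F(0) = (3/4) - (0) = 3/4.

3/4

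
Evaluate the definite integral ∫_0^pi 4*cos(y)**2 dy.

2*pi

Use the identity cos^2(y) = (1 + cos(2*y))/2.
An antiderivative is F(y) = 2*y + sin(2*y).
Then F(pi) - F(0) = (2*pi) - (0) = 2*pi.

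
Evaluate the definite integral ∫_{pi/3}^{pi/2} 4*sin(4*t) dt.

An antiderivative is F(t) = -cos(4*t).
Then F(pi/2) - F(pi/3) = (-1) - (1/2) = -3/2.

-3/2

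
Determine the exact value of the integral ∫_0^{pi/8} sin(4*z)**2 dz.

Use the identity sin^2(4*z) = (1 - cos(8*z))/2.
An antiderivative is F(z) = z/2 - sin(8*z)/16.
Then F(pi/8) - F(0) = (pi/16) - (0) = pi/16.

pi/16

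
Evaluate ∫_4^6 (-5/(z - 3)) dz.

-5*log(3)

An antiderivative is F(z) = -5*log(z - 3).
Then F(6) - F(4) = (-5*log(3)) - (0) = -5*log(3).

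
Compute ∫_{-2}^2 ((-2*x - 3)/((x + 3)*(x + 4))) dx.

Factor the denominator: x**2 + 7*x + 12 = (x + 4)(x + 3).
Partial fractions: (-2*x - 3)/((x + 3)*(x + 4)) = -5/(x + 4) + 3/(x + 3).
An antiderivative is F(x) = 3*log(x + 3) - 5*log(x + 4).
Then F(2) - F(-2) = (-5*log(3) - 5*log(2) + 3*log(5)) - (-log(32)) = -5*log(3) + 3*log(5).

-5*log(3) + 3*log(5)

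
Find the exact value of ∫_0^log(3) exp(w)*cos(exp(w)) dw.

Let u = exp(w), so du = exp(w) dw. When w = 0, u = 1; when w = log(3), u = 3.
The integral becomes ∫ cos(u) du from 1 to 3, with antiderivative sin(u).
Back in w: F(w) = sin(exp(w)).
Then F(log(3)) - F(0) = (sin(3)) - (sin(1)) = -sin(1) + sin(3).

-sin(1) + sin(3)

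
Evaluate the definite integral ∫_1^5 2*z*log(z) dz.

Integrate by parts once (u = ln z, dv = 2*z dz).
An antiderivative is F(z) = z**2*(2*log(z) - 1)/2.
Then F(5) - F(1) = (-25/2 + 25*log(5)) - (-1/2) = -12 + 25*log(5).

-12 + 25*log(5)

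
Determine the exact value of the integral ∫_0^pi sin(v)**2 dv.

pi/2

Use the identity sin^2(v) = (1 - cos(2*v))/2.
An antiderivative is F(v) = v/2 - sin(2*v)/4.
Then F(pi) - F(0) = (pi/2) - (0) = pi/2.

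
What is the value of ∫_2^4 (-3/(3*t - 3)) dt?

-log(3)

An antiderivative is F(t) = -log(3*t - 3).
Then F(4) - F(2) = (-log(9)) - (-log(3)) = -log(3).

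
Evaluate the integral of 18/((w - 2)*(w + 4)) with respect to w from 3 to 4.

-6*log(2) + 3*log(7)

Factor the denominator: w**2 + 2*w - 8 = (w + 4)(w - 2).
Partial fractions: 18/((w - 2)*(w + 4)) = -3/(w + 4) + 3/(w - 2).
An antiderivative is F(w) = 3*log(w - 2) - 3*log(w + 4).
Then F(4) - F(3) = (-log(64)) - (-3*log(7)) = -6*log(2) + 3*log(7).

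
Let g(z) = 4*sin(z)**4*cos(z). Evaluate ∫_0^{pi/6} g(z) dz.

1/40

Let u = sin(z), so du = cos(z) dz. When z = 0, u = 0; when z = pi/6, u = 1/2.
The integral becomes 4·∫ u**4 du from 0 to 1/2, with antiderivative 4*u**5/5.
Back in z: F(z) = 4*sin(z)**5/5.
Then F(pi/6) - F(0) = (1/40) - (0) = 1/40.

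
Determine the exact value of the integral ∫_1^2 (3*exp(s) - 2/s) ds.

An antiderivative is F(s) = 3*exp(s) - 2*log(s).
Then F(2) - F(1) = (-log(4) + 3*exp(2)) - (3*exp(1)) = -3*exp(1) - log(4) + 3*exp(2).

-3*exp(1) - log(4) + 3*exp(2)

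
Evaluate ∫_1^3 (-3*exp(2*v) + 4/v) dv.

-3*exp(6)/2 + log(81) + 3*exp(2)/2

An antiderivative is F(v) = -3*exp(2*v)/2 + 4*log(v).
Then F(3) - F(1) = (-3*exp(6)/2 + log(81)) - (-3*exp(2)/2) = -3*exp(6)/2 + log(81) + 3*exp(2)/2.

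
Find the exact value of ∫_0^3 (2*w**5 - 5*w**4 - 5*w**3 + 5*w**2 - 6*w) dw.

By the power rule, an antiderivative is F(w) = w**6/3 - w**5 - 5*w**4/4 + 5*w**3/3 - 3*w**2.
Then F(3) - F(0) = (-333/4) - (0) = -333/4.

-333/4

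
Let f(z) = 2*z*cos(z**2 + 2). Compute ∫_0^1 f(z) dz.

Let u = z**2 + 2, so du = 2*z dz. When z = 0, u = 2; when z = 1, u = 3.
The integral becomes ∫ cos(u) du from 2 to 3, with antiderivative sin(u).
Back in z: F(z) = sin(z**2 + 2).
Then F(1) - F(0) = (sin(3)) - (sin(2)) = -sin(2) + sin(3).

-sin(2) + sin(3)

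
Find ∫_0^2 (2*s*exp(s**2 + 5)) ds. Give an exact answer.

-exp(5) + exp(9)

Let u = s**2 + 5, so du = 2*s ds. When s = 0, u = 5; when s = 2, u = 9.
The integral becomes ∫ exp(u) du from 5 to 9, with antiderivative exp(u).
Back in s: F(s) = exp(s**2 + 5).
Then F(2) - F(0) = (exp(9)) - (exp(5)) = -exp(5) + exp(9).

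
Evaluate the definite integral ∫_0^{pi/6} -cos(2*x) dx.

-sqrt(3)/4

An antiderivative is F(x) = -sin(2*x)/2.
Then F(pi/6) - F(0) = (-sqrt(3)/4) - (0) = -sqrt(3)/4.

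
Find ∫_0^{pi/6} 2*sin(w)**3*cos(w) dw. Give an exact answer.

1/32

Let u = sin(w), so du = cos(w) dw. When w = 0, u = 0; when w = pi/6, u = 1/2.
The integral becomes 2·∫ u**3 du from 0 to 1/2, with antiderivative u**4/2.
Back in w: F(w) = sin(w)**4/2.
Then F(pi/6) - F(0) = (1/32) - (0) = 1/32.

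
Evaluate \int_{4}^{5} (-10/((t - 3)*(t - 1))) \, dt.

Factor the denominator: t**2 - 4*t + 3 = (t - 1)(t - 3).
Partial fractions: -10/((t - 3)*(t - 1)) = 5/(t - 1) - 5/(t - 3).
An antiderivative is F(t) = -5*log(t - 3) + 5*log(t - 1).
Then F(5) - F(4) = (log(32)) - (5*log(3)) = -5*log(3) + 5*log(2).

-5*log(3) + 5*log(2)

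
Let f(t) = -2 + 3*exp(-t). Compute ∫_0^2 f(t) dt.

-1 - 3*exp(-2)

An antiderivative is F(t) = -2*t - 3*exp(-t).
Then F(2) - F(0) = (-4 - 3*exp(-2)) - (-3) = -1 - 3*exp(-2).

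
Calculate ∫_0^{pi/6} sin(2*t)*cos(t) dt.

Use the identity sin(2*t)cos(t) = [sin(3*t) + sin(t)]/2.
An antiderivative is F(t) = -cos(t)/2 - cos(3*t)/6.
Then F(pi/6) - F(0) = (-sqrt(3)/4) - (-2/3) = 2/3 - sqrt(3)/4.

2/3 - sqrt(3)/4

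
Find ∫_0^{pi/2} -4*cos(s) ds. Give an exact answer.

An antiderivative is F(s) = -4*sin(s).
Then F(pi/2) - F(0) = (-4) - (0) = -4.

-4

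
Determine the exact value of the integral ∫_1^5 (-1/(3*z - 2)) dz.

An antiderivative is F(z) = -log(3*z - 2)/3.
Then F(5) - F(1) = (-log(13)/3) - (0) = -log(13)/3.

-log(13)/3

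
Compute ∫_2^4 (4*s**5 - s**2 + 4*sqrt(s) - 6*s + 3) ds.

By the power rule, an antiderivative is F(s) = 2*s**6/3 + 8*s**(3/2)/3 - s**3/3 - 3*s**2 + 3*s.
Then F(4) - F(2) = (8084/3) - (16*sqrt(2)/3 + 34) = 7982/3 - 16*sqrt(2)/3.

7982/3 - 16*sqrt(2)/3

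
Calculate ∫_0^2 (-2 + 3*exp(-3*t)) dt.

An antiderivative is F(t) = -2*t - exp(-3*t).
Then F(2) - F(0) = (-4 - exp(-6)) - (-1) = -3 - exp(-6).

-3 - exp(-6)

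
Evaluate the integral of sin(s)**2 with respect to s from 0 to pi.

Use the identity sin^2(s) = (1 - cos(2*s))/2.
An antiderivative is F(s) = s/2 - sin(2*s)/4.
Then F(pi) - F(0) = (pi/2) - (0) = pi/2.

pi/2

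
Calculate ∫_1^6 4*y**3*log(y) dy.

-1295/4 + 1296*log(2) + 1296*log(3)

Integrate by parts once (u = ln y, dv = 4*y**3 dy).
An antiderivative is F(y) = y**4*(4*log(y) - 1)/4.
Then F(6) - F(1) = (-324 + 1296*log(2) + 1296*log(3)) - (-1/4) = -1295/4 + 1296*log(2) + 1296*log(3).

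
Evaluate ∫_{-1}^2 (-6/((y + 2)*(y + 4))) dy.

Factor the denominator: y**2 + 6*y + 8 = (y + 4)(y + 2).
Partial fractions: -6/((y + 2)*(y + 4)) = 3/(y + 4) - 3/(y + 2).
An antiderivative is F(y) = -3*log(y + 2) + 3*log(y + 4).
Then F(2) - F(-1) = (log(27/8)) - (log(27)) = -log(8).

-log(8)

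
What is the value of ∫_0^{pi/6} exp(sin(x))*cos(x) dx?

-1 + exp(1/2)

Let u = sin(x), so du = cos(x) dx. When x = 0, u = 0; when x = pi/6, u = 1/2.
The integral becomes ∫ exp(u) du from 0 to 1/2, with antiderivative exp(u).
Back in x: F(x) = exp(sin(x)).
Then F(pi/6) - F(0) = (exp(1/2)) - (1) = -1 + exp(1/2).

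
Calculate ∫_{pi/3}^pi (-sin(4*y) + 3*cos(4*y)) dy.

3/8 + 3*sqrt(3)/8

An antiderivative is F(y) = 3*sin(4*y)/4 + cos(4*y)/4.
Then F(pi) - F(pi/3) = (1/4) - (-3*sqrt(3)/8 - 1/8) = 3/8 + 3*sqrt(3)/8.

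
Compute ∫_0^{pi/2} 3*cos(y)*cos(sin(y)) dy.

Let u = sin(y), so du = cos(y) dy. When y = 0, u = 0; when y = pi/2, u = 1.
The integral becomes 3·∫ cos(u) du from 0 to 1, with antiderivative 3*sin(u).
Back in y: F(y) = 3*sin(sin(y)).
Then F(pi/2) - F(0) = (3*sin(1)) - (0) = 3*sin(1).

3*sin(1)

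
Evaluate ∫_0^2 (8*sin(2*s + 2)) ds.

-4*cos(6) + 4*cos(2)

Let u = 2*s + 2, so du = 2 ds. When s = 0, u = 2; when s = 2, u = 6.
The integral becomes 4·∫ sin(u) du from 2 to 6, with antiderivative -4*cos(u).
Back in s: F(s) = -4*cos(2*s + 2).
Then F(2) - F(0) = (-4*cos(6)) - (-4*cos(2)) = -4*cos(6) + 4*cos(2).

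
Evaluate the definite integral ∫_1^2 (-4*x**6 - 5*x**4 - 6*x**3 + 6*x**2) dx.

-1569/14

By the power rule, an antiderivative is F(x) = -4*x**7/7 - x**5 - 3*x**4/2 + 2*x**3.
Then F(2) - F(1) = (-792/7) - (-15/14) = -1569/14.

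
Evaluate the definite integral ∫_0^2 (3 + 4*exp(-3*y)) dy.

22/3 - 4*exp(-6)/3

An antiderivative is F(y) = 3*y - 4*exp(-3*y)/3.
Then F(2) - F(0) = (6 - 4*exp(-6)/3) - (-4/3) = 22/3 - 4*exp(-6)/3.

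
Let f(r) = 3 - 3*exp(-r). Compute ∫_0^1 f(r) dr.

3*exp(-1)

An antiderivative is F(r) = 3*r + 3*exp(-r).
Then F(1) - F(0) = (3*exp(-1) + 3) - (3) = 3*exp(-1).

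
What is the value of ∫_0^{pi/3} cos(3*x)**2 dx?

pi/6

Use the identity cos^2(3*x) = (1 + cos(6*x))/2.
An antiderivative is F(x) = x/2 + sin(6*x)/12.
Then F(pi/3) - F(0) = (pi/6) - (0) = pi/6.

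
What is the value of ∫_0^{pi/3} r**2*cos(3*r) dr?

Integrate by parts twice (u = r^2, dv = cos(3*r) dr).
An antiderivative is F(r) = r**2*sin(3*r)/3 + 2*r*cos(3*r)/9 - 2*sin(3*r)/27.
Then F(pi/3) - F(0) = (-2*pi/27) - (0) = -2*pi/27.

-2*pi/27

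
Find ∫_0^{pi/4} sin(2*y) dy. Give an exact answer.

1/2

An antiderivative is F(y) = -cos(2*y)/2.
Then F(pi/4) - F(0) = (0) - (-1/2) = 1/2.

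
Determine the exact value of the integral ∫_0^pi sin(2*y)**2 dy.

pi/2

Use the identity sin^2(2*y) = (1 - cos(4*y))/2.
An antiderivative is F(y) = y/2 - sin(4*y)/8.
Then F(pi) - F(0) = (pi/2) - (0) = pi/2.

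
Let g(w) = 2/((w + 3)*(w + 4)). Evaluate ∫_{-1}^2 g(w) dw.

Factor the denominator: w**2 + 7*w + 12 = (w + 4)(w + 3).
Partial fractions: 2/((w + 3)*(w + 4)) = -2/(w + 4) + 2/(w + 3).
An antiderivative is F(w) = 2*log(w + 3) - 2*log(w + 4).
Then F(2) - F(-1) = (log(25/36)) - (log(4/9)) = log(25/16).

log(25/16)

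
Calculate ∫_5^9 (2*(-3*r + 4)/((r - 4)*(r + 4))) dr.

Factor the denominator: r**2 - 16 = (r + 4)(r - 4).
Partial fractions: 2*(-3*r + 4)/((r - 4)*(r + 4)) = -4/(r + 4) - 2/(r - 4).
An antiderivative is F(r) = -2*log(r - 4) - 4*log(r + 4).
Then F(9) - F(5) = (-4*log(13) - 2*log(5)) - (-8*log(3)) = -4*log(13) - 2*log(5) + 8*log(3).

-4*log(13) - 2*log(5) + 8*log(3)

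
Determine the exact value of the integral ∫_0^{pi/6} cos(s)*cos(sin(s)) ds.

Let u = sin(s), so du = cos(s) ds. When s = 0, u = 0; when s = pi/6, u = 1/2.
The integral becomes ∫ cos(u) du from 0 to 1/2, with antiderivative sin(u).
Back in s: F(s) = sin(sin(s)).
Then F(pi/6) - F(0) = (sin(1/2)) - (0) = sin(1/2).

sin(1/2)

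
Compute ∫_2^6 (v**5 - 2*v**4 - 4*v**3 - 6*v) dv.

49376/15

By the power rule, an antiderivative is F(v) = v**6/6 - 2*v**5/5 - v**4 - 3*v**2.
Then F(6) - F(2) = (16308/5) - (-452/15) = 49376/15.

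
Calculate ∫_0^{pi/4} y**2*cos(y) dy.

Integrate by parts twice (u = y^2, dv = cos(y) dy).
An antiderivative is F(y) = y**2*sin(y) + 2*y*cos(y) - 2*sin(y).
Then F(pi/4) - F(0) = (sqrt(2)*(-32 + pi**2 + 8*pi)/32) - (0) = sqrt(2)*(-32 + pi**2 + 8*pi)/32.

sqrt(2)*(-32 + pi**2 + 8*pi)/32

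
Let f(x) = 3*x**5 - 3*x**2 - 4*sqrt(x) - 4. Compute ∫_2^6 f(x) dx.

-16*sqrt(6) + 16*sqrt(2)/3 + 23072

By the power rule, an antiderivative is F(x) = x**6/2 - 8*x**(3/2)/3 - x**3 - 4*x.
Then F(6) - F(2) = (23088 - 16*sqrt(6)) - (16 - 16*sqrt(2)/3) = -16*sqrt(6) + 16*sqrt(2)/3 + 23072.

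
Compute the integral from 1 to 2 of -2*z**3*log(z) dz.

Integrate by parts once (u = ln z, dv = -2*z**3 dz).
An antiderivative is F(z) = -z**4*(4*log(z) - 1)/8.
Then F(2) - F(1) = (2 - 8*log(2)) - (1/8) = 15/8 - 8*log(2).

15/8 - 8*log(2)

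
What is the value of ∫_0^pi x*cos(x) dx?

-2

Integrate by parts once (u = x, dv = cos(x) dx).
An antiderivative is F(x) = x*sin(x) + cos(x).
Then F(pi) - F(0) = (-1) - (1) = -2.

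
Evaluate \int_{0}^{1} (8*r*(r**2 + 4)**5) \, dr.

Let u = r**2 + 4, so du = 2*r dr. When r = 0, u = 4; when r = 1, u = 5.
The integral becomes 4·∫ u**5 du from 4 to 5, with antiderivative 2*u**6/3.
Back in r: F(r) = 2*(r**2 + 4)**6/3.
Then F(1) - F(0) = (31250/3) - (8192/3) = 7686.

7686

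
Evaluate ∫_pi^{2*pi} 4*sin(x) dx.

-8

An antiderivative is F(x) = -4*cos(x).
Then F(2*pi) - F(pi) = (-4) - (4) = -8.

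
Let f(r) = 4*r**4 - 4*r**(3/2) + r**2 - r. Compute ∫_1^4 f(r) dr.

7823/10

By the power rule, an antiderivative is F(r) = -8*r**(5/2)/5 + 4*r**5/5 + r**3/3 - r**2/2.
Then F(4) - F(1) = (2344/3) - (-29/30) = 7823/10.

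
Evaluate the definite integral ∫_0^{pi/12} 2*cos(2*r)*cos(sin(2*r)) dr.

Let u = sin(2*r), so du = 2*cos(2*r) dr. When r = 0, u = 0; when r = pi/12, u = 1/2.
The integral becomes ∫ cos(u) du from 0 to 1/2, with antiderivative sin(u).
Back in r: F(r) = sin(sin(2*r)).
Then F(pi/12) - F(0) = (sin(1/2)) - (0) = sin(1/2).

sin(1/2)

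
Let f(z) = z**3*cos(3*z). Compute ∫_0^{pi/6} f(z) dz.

-pi/27 + pi**3/648 + 2/27

Integrate by parts 3 times (u = z^3, dv = cos(3*z) dz).
An antiderivative is F(z) = z**3*sin(3*z)/3 + z**2*cos(3*z)/3 - 2*z*sin(3*z)/9 - 2*cos(3*z)/27.
Then F(pi/6) - F(0) = (pi*(-24 + pi**2)/648) - (-2/27) = -pi/27 + pi**3/648 + 2/27.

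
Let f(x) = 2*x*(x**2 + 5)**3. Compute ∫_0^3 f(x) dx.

Let u = x**2 + 5, so du = 2*x dx. When x = 0, u = 5; when x = 3, u = 14.
The integral becomes ∫ u**3 du from 5 to 14, with antiderivative u**4/4.
Back in x: F(x) = (x**2 + 5)**4/4.
Then F(3) - F(0) = (9604) - (625/4) = 37791/4.

37791/4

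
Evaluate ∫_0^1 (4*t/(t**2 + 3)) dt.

log(16/9)

Let u = t**2 + 3, so du = 2*t dt. When t = 0, u = 3; when t = 1, u = 4.
The integral becomes 2·∫ 1/u du from 3 to 4, with antiderivative 2*log(u).
Back in t: F(t) = 2*log(t**2 + 3).
Then F(1) - F(0) = (log(16)) - (log(9)) = log(16/9).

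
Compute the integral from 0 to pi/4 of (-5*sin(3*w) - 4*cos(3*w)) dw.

An antiderivative is F(w) = -4*sin(3*w)/3 + 5*cos(3*w)/3.
Then F(pi/4) - F(0) = (-3*sqrt(2)/2) - (5/3) = -3*sqrt(2)/2 - 5/3.

-3*sqrt(2)/2 - 5/3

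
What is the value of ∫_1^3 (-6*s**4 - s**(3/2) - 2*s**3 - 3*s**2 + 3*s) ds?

By the power rule, an antiderivative is F(s) = -2*s**(5/2)/5 - 6*s**5/5 - s**4/2 - s**3 + 3*s**2/2.
Then F(3) - F(1) = (-1728/5 - 18*sqrt(3)/5) - (-8/5) = -344 - 18*sqrt(3)/5.

-344 - 18*sqrt(3)/5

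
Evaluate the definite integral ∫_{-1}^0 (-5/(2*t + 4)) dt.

An antiderivative is F(t) = -5*log(2*t + 4)/2.
Then F(0) - F(-1) = (-log(32)) - (-5*log(2)/2) = -5*log(2)/2.

-5*log(2)/2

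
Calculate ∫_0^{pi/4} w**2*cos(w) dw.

sqrt(2)*(-32 + pi**2 + 8*pi)/32

Integrate by parts twice (u = w^2, dv = cos(w) dw).
An antiderivative is F(w) = w**2*sin(w) + 2*w*cos(w) - 2*sin(w).
Then F(pi/4) - F(0) = (sqrt(2)*(-32 + pi**2 + 8*pi)/32) - (0) = sqrt(2)*(-32 + pi**2 + 8*pi)/32.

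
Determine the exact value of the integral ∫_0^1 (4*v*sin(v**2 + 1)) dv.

-2*cos(2) + 2*cos(1)

Let u = v**2 + 1, so du = 2*v dv. When v = 0, u = 1; when v = 1, u = 2.
The integral becomes 2·∫ sin(u) du from 1 to 2, with antiderivative -2*cos(u).
Back in v: F(v) = -2*cos(v**2 + 1).
Then F(1) - F(0) = (-2*cos(2)) - (-2*cos(1)) = -2*cos(2) + 2*cos(1).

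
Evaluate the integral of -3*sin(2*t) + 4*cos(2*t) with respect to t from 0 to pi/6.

-3/4 + sqrt(3)

An antiderivative is F(t) = 2*sin(2*t) + 3*cos(2*t)/2.
Then F(pi/6) - F(0) = (3/4 + sqrt(3)) - (3/2) = -3/4 + sqrt(3).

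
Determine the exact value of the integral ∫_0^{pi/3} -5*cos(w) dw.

An antiderivative is F(w) = -5*sin(w).
Then F(pi/3) - F(0) = (-5*sqrt(3)/2) - (0) = -5*sqrt(3)/2.

-5*sqrt(3)/2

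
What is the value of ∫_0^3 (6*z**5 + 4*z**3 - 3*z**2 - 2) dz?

By the power rule, an antiderivative is F(z) = z**6 + z**4 - z**3 - 2*z.
Then F(3) - F(0) = (777) - (0) = 777.

777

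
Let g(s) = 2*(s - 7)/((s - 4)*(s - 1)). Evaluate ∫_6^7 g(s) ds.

Factor the denominator: s**2 - 5*s + 4 = (s - 1)(s - 4).
Partial fractions: 2*(s - 7)/((s - 4)*(s - 1)) = 4/(s - 1) - 2/(s - 4).
An antiderivative is F(s) = -2*log(s - 4) + 4*log(s - 1).
Then F(7) - F(6) = (2*log(3) + 4*log(2)) - (-2*log(2) + 4*log(5)) = -4*log(5) + 2*log(3) + 6*log(2).

-4*log(5) + 2*log(3) + 6*log(2)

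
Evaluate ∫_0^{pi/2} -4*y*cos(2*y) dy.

Integrate by parts once (u = y, dv = -4*cos(2*y) dy).
An antiderivative is F(y) = -2*y*sin(2*y) - cos(2*y).
Then F(pi/2) - F(0) = (1) - (-1) = 2.

2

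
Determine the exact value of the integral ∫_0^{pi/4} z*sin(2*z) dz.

Integrate by parts once (u = z, dv = sin(2*z) dz).
An antiderivative is F(z) = -z*cos(2*z)/2 + sin(2*z)/4.
Then F(pi/4) - F(0) = (1/4) - (0) = 1/4.

1/4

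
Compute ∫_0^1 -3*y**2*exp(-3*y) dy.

Integrate by parts twice (u = y^2, dv = -3*exp(-3*y) dy).
An antiderivative is F(y) = (9*y**2 + 6*y + 2)*exp(-3*y)/9.
Then F(1) - F(0) = (17*exp(-3)/9) - (2/9) = -2/9 + 17*exp(-3)/9.

-2/9 + 17*exp(-3)/9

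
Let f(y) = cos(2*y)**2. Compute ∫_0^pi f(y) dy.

pi/2

Use the identity cos^2(2*y) = (1 + cos(4*y))/2.
An antiderivative is F(y) = y/2 + sin(4*y)/8.
Then F(pi) - F(0) = (pi/2) - (0) = pi/2.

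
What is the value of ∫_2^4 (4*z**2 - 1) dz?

By the power rule, an antiderivative is F(z) = 4*z**3/3 - z.
Then F(4) - F(2) = (244/3) - (26/3) = 218/3.

218/3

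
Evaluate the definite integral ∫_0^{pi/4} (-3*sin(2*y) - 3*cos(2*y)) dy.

-3

An antiderivative is F(y) = -3*sin(2*y)/2 + 3*cos(2*y)/2.
Then F(pi/4) - F(0) = (-3/2) - (3/2) = -3.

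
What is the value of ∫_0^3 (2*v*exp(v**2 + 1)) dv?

-exp(1) + exp(10)

Let u = v**2 + 1, so du = 2*v dv. When v = 0, u = 1; when v = 3, u = 10.
The integral becomes ∫ exp(u) du from 1 to 10, with antiderivative exp(u).
Back in v: F(v) = exp(v**2 + 1).
Then F(3) - F(0) = (exp(10)) - (exp(1)) = -exp(1) + exp(10).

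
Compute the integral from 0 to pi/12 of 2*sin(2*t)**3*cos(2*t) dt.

Let u = sin(2*t), so du = 2*cos(2*t) dt. When t = 0, u = 0; when t = pi/12, u = 1/2.
The integral becomes ∫ u**3 du from 0 to 1/2, with antiderivative u**4/4.
Back in t: F(t) = sin(2*t)**4/4.
Then F(pi/12) - F(0) = (1/64) - (0) = 1/64.

1/64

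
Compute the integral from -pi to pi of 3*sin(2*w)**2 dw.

Use the identity sin^2(2*w) = (1 - cos(4*w))/2.
An antiderivative is F(w) = 3*w/2 - 3*sin(4*w)/8.
Then F(pi) - F(-pi) = (3*pi/2) - (-3*pi/2) = 3*pi.

3*pi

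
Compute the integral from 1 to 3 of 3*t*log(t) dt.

Integrate by parts once (u = ln t, dv = 3*t dt).
An antiderivative is F(t) = 3*t**2*(2*log(t) - 1)/4.
Then F(3) - F(1) = (-27/4 + 27*log(3)/2) - (-3/4) = -6 + 27*log(3)/2.

-6 + 27*log(3)/2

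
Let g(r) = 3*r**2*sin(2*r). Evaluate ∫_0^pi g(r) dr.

Integrate by parts twice (u = r^2, dv = 3*sin(2*r) dr).
An antiderivative is F(r) = -3*r**2*cos(2*r)/2 + 3*r*sin(2*r)/2 + 3*cos(2*r)/4.
Then F(pi) - F(0) = (3/4 - 3*pi**2/2) - (3/4) = -3*pi**2/2.

-3*pi**2/2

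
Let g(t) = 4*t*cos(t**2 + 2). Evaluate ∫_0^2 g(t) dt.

-2*sin(2) + 2*sin(6)

Let u = t**2 + 2, so du = 2*t dt. When t = 0, u = 2; when t = 2, u = 6.
The integral becomes 2·∫ cos(u) du from 2 to 6, with antiderivative 2*sin(u).
Back in t: F(t) = 2*sin(t**2 + 2).
Then F(2) - F(0) = (2*sin(6)) - (2*sin(2)) = -2*sin(2) + 2*sin(6).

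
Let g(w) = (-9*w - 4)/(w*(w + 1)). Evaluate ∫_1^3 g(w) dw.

Factor the denominator: w**2 + w = (w + 1)w.
Partial fractions: (-9*w - 4)/(w*(w + 1)) = -5/(w + 1) - 4/w.
An antiderivative is F(w) = -4*log(w) - 5*log(w + 1).
Then F(3) - F(1) = (-10*log(2) - 4*log(3)) - (-log(32)) = -4*log(3) - 5*log(2).

-4*log(3) - 5*log(2)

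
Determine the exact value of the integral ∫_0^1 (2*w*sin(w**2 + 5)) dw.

-cos(6) + cos(5)

Let u = w**2 + 5, so du = 2*w dw. When w = 0, u = 5; when w = 1, u = 6.
The integral becomes ∫ sin(u) du from 5 to 6, with antiderivative -cos(u).
Back in w: F(w) = -cos(w**2 + 5).
Then F(1) - F(0) = (-cos(6)) - (-cos(5)) = -cos(6) + cos(5).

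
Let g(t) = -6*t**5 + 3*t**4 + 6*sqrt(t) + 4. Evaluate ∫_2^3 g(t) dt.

-2672/5 - 8*sqrt(2) + 12*sqrt(3)

By the power rule, an antiderivative is F(t) = -t**6 + 3*t**5/5 + 4*t**(3/2) + 4*t.
Then F(3) - F(2) = (-2856/5 + 12*sqrt(3)) - (-184/5 + 8*sqrt(2)) = -2672/5 - 8*sqrt(2) + 12*sqrt(3).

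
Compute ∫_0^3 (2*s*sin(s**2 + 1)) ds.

cos(1) - cos(10)

Let u = s**2 + 1, so du = 2*s ds. When s = 0, u = 1; when s = 3, u = 10.
The integral becomes ∫ sin(u) du from 1 to 10, with antiderivative -cos(u).
Back in s: F(s) = -cos(s**2 + 1).
Then F(3) - F(0) = (-cos(10)) - (-cos(1)) = cos(1) - cos(10).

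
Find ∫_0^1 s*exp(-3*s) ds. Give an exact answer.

Integrate by parts once (u = s, dv = exp(-3*s) ds).
An antiderivative is F(s) = (-3*s - 1)*exp(-3*s)/9.
Then F(1) - F(0) = (-4*exp(-3)/9) - (-1/9) = (-4 + exp(3))*exp(-3)/9.

(-4 + exp(3))*exp(-3)/9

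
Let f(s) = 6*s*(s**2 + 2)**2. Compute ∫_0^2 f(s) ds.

208

Let u = s**2 + 2, so du = 2*s ds. When s = 0, u = 2; when s = 2, u = 6.
The integral becomes 3·∫ u**2 du from 2 to 6, with antiderivative u**3.
Back in s: F(s) = (s**2 + 2)**3.
Then F(2) - F(0) = (216) - (8) = 208.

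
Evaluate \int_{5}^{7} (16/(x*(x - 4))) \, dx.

Factor the denominator: x**2 - 4*x = x(x - 4).
Partial fractions: 16/(x*(x - 4)) = -4/x + 4/(x - 4).
An antiderivative is F(x) = -4*log(x) + 4*log(x - 4).
Then F(7) - F(5) = (-4*log(7) + 4*log(3)) - (-4*log(5)) = -4*log(7) + 4*log(3) + 4*log(5).

-4*log(7) + 4*log(3) + 4*log(5)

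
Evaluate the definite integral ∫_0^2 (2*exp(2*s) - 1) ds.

An antiderivative is F(s) = exp(2*s) - s.
Then F(2) - F(0) = (-2 + exp(4)) - (1) = -3 + exp(4).

-3 + exp(4)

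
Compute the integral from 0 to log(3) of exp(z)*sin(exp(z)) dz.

Let u = exp(z), so du = exp(z) dz. When z = 0, u = 1; when z = log(3), u = 3.
The integral becomes ∫ sin(u) du from 1 to 3, with antiderivative -cos(u).
Back in z: F(z) = -cos(exp(z)).
Then F(log(3)) - F(0) = (-cos(3)) - (-cos(1)) = cos(1) - cos(3).

cos(1) - cos(3)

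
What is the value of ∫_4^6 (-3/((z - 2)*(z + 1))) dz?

Factor the denominator: z**2 - z - 2 = (z + 1)(z - 2).
Partial fractions: -3/((z - 2)*(z + 1)) = 1/(z + 1) - 1/(z - 2).
An antiderivative is F(z) = -log(z - 2) + log(z + 1).
Then F(6) - F(4) = (log(7/4)) - (log(5/2)) = log(7/10).

log(7/10)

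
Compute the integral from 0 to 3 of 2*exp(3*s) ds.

-2/3 + 2*exp(9)/3

An antiderivative is F(s) = 2*exp(3*s)/3.
Then F(3) - F(0) = (2*exp(9)/3) - (2/3) = -2/3 + 2*exp(9)/3.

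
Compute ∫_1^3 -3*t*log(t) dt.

6 - 27*log(3)/2

Integrate by parts once (u = ln t, dv = -3*t dt).
An antiderivative is F(t) = -3*t**2*(2*log(t) - 1)/4.
Then F(3) - F(1) = (27/4 - 27*log(3)/2) - (3/4) = 6 - 27*log(3)/2.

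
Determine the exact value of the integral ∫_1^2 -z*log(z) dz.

3/4 - log(4)

Integrate by parts once (u = ln z, dv = -z dz).
An antiderivative is F(z) = -z**2*(2*log(z) - 1)/4.
Then F(2) - F(1) = (1 - log(4)) - (1/4) = 3/4 - log(4).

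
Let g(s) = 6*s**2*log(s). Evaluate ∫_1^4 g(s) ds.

-42 + 256*log(2)

Integrate by parts once (u = ln s, dv = 6*s**2 ds).
An antiderivative is F(s) = 2*s**3*(3*log(s) - 1)/3.
Then F(4) - F(1) = (-128/3 + 256*log(2)) - (-2/3) = -42 + 256*log(2).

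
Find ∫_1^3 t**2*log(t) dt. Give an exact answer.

-26/9 + 9*log(3)

Integrate by parts once (u = ln t, dv = t**2 dt).
An antiderivative is F(t) = t**3*(3*log(t) - 1)/9.
Then F(3) - F(1) = (-3 + 9*log(3)) - (-1/9) = -26/9 + 9*log(3).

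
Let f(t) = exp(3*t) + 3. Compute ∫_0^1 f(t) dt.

An antiderivative is F(t) = exp(3*t)/3 + 3*t.
Then F(1) - F(0) = (3 + exp(3)/3) - (1/3) = 8/3 + exp(3)/3.

8/3 + exp(3)/3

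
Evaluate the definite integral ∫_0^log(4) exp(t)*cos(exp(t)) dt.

Let u = exp(t), so du = exp(t) dt. When t = 0, u = 1; when t = log(4), u = 4.
The integral becomes ∫ cos(u) du from 1 to 4, with antiderivative sin(u).
Back in t: F(t) = sin(exp(t)).
Then F(log(4)) - F(0) = (sin(4)) - (sin(1)) = -sin(1) + sin(4).

-sin(1) + sin(4)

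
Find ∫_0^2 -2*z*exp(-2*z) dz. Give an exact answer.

Integrate by parts once (u = z, dv = -2*exp(-2*z) dz).
An antiderivative is F(z) = (2*z + 1)*exp(-2*z)/2.
Then F(2) - F(0) = (5*exp(-4)/2) - (1/2) = (5 - exp(4))*exp(-4)/2.

(5 - exp(4))*exp(-4)/2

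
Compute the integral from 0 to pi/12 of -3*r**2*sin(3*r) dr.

-sqrt(2)/9 - sqrt(2)*pi/36 + sqrt(2)*pi**2/288 + 2/9

Integrate by parts twice (u = r^2, dv = -3*sin(3*r) dr).
An antiderivative is F(r) = r**2*cos(3*r) - 2*r*sin(3*r)/3 - 2*cos(3*r)/9.
Then F(pi/12) - F(0) = (sqrt(2)*(-32 - 8*pi + pi**2)/288) - (-2/9) = -sqrt(2)/9 - sqrt(2)*pi/36 + sqrt(2)*pi**2/288 + 2/9.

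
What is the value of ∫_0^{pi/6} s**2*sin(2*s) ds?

Integrate by parts twice (u = s^2, dv = sin(2*s) ds).
An antiderivative is F(s) = -s**2*cos(2*s)/2 + s*sin(2*s)/2 + cos(2*s)/4.
Then F(pi/6) - F(0) = (-pi**2/144 + 1/8 + sqrt(3)*pi/24) - (1/4) = -1/8 - pi**2/144 + sqrt(3)*pi/24.

-1/8 - pi**2/144 + sqrt(3)*pi/24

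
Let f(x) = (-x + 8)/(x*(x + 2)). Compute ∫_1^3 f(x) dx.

Factor the denominator: x**2 + 2*x = (x + 2)x.
Partial fractions: (-x + 8)/(x*(x + 2)) = -5/(x + 2) + 4/x.
An antiderivative is F(x) = 4*log(x) - 5*log(x + 2).
Then F(3) - F(1) = (-5*log(5) + 4*log(3)) - (-5*log(3)) = -5*log(5) + 9*log(3).

-5*log(5) + 9*log(3)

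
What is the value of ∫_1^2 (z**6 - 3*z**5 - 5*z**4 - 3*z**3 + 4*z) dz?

By the power rule, an antiderivative is F(z) = z**7/7 - z**6/2 - z**5 - 3*z**4/4 + 2*z**2.
Then F(2) - F(1) = (-348/7) - (-3/28) = -1389/28.

-1389/28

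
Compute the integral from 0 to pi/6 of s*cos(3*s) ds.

Integrate by parts once (u = s, dv = cos(3*s) ds).
An antiderivative is F(s) = s*sin(3*s)/3 + cos(3*s)/9.
Then F(pi/6) - F(0) = (pi/18) - (1/9) = -1/9 + pi/18.

-1/9 + pi/18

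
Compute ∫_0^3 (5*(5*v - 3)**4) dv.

49815

Let u = 5*v - 3, so du = 5 dv. When v = 0, u = -3; when v = 3, u = 12.
The integral becomes ∫ u**4 du from -3 to 12, with antiderivative u**5/5.
Back in v: F(v) = (5*v - 3)**5/5.
Then F(3) - F(0) = (248832/5) - (-243/5) = 49815.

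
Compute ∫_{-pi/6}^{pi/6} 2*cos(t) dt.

2

An antiderivative is F(t) = 2*sin(t).
Then F(pi/6) - F(-pi/6) = (1) - (-1) = 2.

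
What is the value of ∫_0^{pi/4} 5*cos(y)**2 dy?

5/4 + 5*pi/8

Use the identity cos^2(y) = (1 + cos(2*y))/2.
An antiderivative is F(y) = 5*y/2 + 5*sin(2*y)/4.
Then F(pi/4) - F(0) = (5/4 + 5*pi/8) - (0) = 5/4 + 5*pi/8.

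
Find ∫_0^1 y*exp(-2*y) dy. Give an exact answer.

Integrate by parts once (u = y, dv = exp(-2*y) dy).
An antiderivative is F(y) = (-2*y - 1)*exp(-2*y)/4.
Then F(1) - F(0) = (-3*exp(-2)/4) - (-1/4) = (-3 + exp(2))*exp(-2)/4.

(-3 + exp(2))*exp(-2)/4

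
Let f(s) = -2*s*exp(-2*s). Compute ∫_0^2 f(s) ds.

Integrate by parts once (u = s, dv = -2*exp(-2*s) ds).
An antiderivative is F(s) = (2*s + 1)*exp(-2*s)/2.
Then F(2) - F(0) = (5*exp(-4)/2) - (1/2) = (5 - exp(4))*exp(-4)/2.

(5 - exp(4))*exp(-4)/2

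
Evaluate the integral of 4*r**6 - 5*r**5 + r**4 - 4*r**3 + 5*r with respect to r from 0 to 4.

623464/105

By the power rule, an antiderivative is F(r) = 4*r**7/7 - 5*r**6/6 + r**5/5 - r**4 + 5*r**2/2.
Then F(4) - F(0) = (623464/105) - (0) = 623464/105.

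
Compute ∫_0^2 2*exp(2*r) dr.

-1 + exp(4)

Let u = 2*r, so du = 2 dr. When r = 0, u = 0; when r = 2, u = 4.
The integral becomes ∫ exp(u) du from 0 to 4, with antiderivative exp(u).
Back in r: F(r) = exp(2*r).
Then F(2) - F(0) = (exp(4)) - (1) = -1 + exp(4).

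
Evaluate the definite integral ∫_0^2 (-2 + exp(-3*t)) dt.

An antiderivative is F(t) = -2*t - exp(-3*t)/3.
Then F(2) - F(0) = (-4 - exp(-6)/3) - (-1/3) = -11/3 - exp(-6)/3.

-11/3 - exp(-6)/3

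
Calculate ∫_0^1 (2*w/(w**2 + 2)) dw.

log(3/2)

Let u = w**2 + 2, so du = 2*w dw. When w = 0, u = 2; when w = 1, u = 3.
The integral becomes ∫ 1/u du from 2 to 3, with antiderivative log(u).
Back in w: F(w) = log(w**2 + 2).
Then F(1) - F(0) = (log(3)) - (log(2)) = log(3/2).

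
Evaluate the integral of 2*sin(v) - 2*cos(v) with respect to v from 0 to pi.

4

An antiderivative is F(v) = -2*sin(v) - 2*cos(v).
Then F(pi) - F(0) = (2) - (-2) = 4.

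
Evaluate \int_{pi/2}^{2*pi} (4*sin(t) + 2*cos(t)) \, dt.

-6

An antiderivative is F(t) = 2*sin(t) - 4*cos(t).
Then F(2*pi) - F(pi/2) = (-4) - (2) = -6.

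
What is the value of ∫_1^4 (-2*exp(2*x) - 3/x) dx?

-exp(8) - log(64) + exp(2)

An antiderivative is F(x) = -exp(2*x) - 3*log(x).
Then F(4) - F(1) = (-exp(8) - log(64)) - (-exp(2)) = -exp(8) - log(64) + exp(2).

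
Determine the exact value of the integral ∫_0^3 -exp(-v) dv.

An antiderivative is F(v) = exp(-v).
Then F(3) - F(0) = (exp(-3)) - (1) = -1 + exp(-3).

-1 + exp(-3)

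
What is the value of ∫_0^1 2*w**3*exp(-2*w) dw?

3/4 - 19*exp(-2)/4

Integrate by parts 3 times (u = w^3, dv = 2*exp(-2*w) dw).
An antiderivative is F(w) = (-4*w**3 - 6*w**2 - 6*w - 3)*exp(-2*w)/4.
Then F(1) - F(0) = (-19*exp(-2)/4) - (-3/4) = 3/4 - 19*exp(-2)/4.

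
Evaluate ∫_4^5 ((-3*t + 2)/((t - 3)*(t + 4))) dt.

log(32/81)

Factor the denominator: t**2 + t - 12 = (t + 4)(t - 3).
Partial fractions: (-3*t + 2)/((t - 3)*(t + 4)) = -2/(t + 4) - 1/(t - 3).
An antiderivative is F(t) = -log(t - 3) - 2*log(t + 4).
Then F(5) - F(4) = (-4*log(3) - log(2)) - (-log(64)) = log(32/81).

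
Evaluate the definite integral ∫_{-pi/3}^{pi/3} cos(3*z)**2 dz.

pi/3

Use the identity cos^2(3*z) = (1 + cos(6*z))/2.
An antiderivative is F(z) = z/2 + sin(6*z)/12.
Then F(pi/3) - F(-pi/3) = (pi/6) - (-pi/6) = pi/3.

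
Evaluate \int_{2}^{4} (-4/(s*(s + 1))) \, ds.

-4*log(3) - 4*log(2) + 4*log(5)

Factor the denominator: s**2 + s = (s + 1)s.
Partial fractions: -4/(s*(s + 1)) = 4/(s + 1) - 4/s.
An antiderivative is F(s) = -4*log(s) + 4*log(s + 1).
Then F(4) - F(2) = (-8*log(2) + 4*log(5)) - (log(81/16)) = -4*log(3) - 4*log(2) + 4*log(5).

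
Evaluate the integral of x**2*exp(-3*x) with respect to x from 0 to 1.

Integrate by parts twice (u = x^2, dv = exp(-3*x) dx).
An antiderivative is F(x) = (-9*x**2 - 6*x - 2)*exp(-3*x)/27.
Then F(1) - F(0) = (-17*exp(-3)/27) - (-2/27) = 2/27 - 17*exp(-3)/27.

2/27 - 17*exp(-3)/27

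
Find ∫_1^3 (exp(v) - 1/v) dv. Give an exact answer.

-exp(1) - log(3) + exp(3)

An antiderivative is F(v) = exp(v) - log(v).
Then F(3) - F(1) = (-log(3) + exp(3)) - (exp(1)) = -exp(1) - log(3) + exp(3).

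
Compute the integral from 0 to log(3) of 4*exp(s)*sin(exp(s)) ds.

4*cos(1) - 4*cos(3)

Let u = exp(s), so du = exp(s) ds. When s = 0, u = 1; when s = log(3), u = 3.
The integral becomes 4·∫ sin(u) du from 1 to 3, with antiderivative -4*cos(u).
Back in s: F(s) = -4*cos(exp(s)).
Then F(log(3)) - F(0) = (-4*cos(3)) - (-4*cos(1)) = 4*cos(1) - 4*cos(3).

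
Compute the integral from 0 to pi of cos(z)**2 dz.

Use the identity cos^2(z) = (1 + cos(2*z))/2.
An antiderivative is F(z) = z/2 + sin(2*z)/4.
Then F(pi) - F(0) = (pi/2) - (0) = pi/2.

pi/2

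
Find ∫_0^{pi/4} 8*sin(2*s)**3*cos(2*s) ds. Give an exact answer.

1

Let u = sin(2*s), so du = 2*cos(2*s) ds. When s = 0, u = 0; when s = pi/4, u = 1.
The integral becomes 4·∫ u**3 du from 0 to 1, with antiderivative u**4.
Back in s: F(s) = sin(2*s)**4.
Then F(pi/4) - F(0) = (1) - (0) = 1.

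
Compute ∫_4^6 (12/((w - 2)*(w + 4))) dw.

log(64/25)

Factor the denominator: w**2 + 2*w - 8 = (w + 4)(w - 2).
Partial fractions: 12/((w - 2)*(w + 4)) = -2/(w + 4) + 2/(w - 2).
An antiderivative is F(w) = 2*log(w - 2) - 2*log(w + 4).
Then F(6) - F(4) = (log(4/25)) - (-log(16)) = log(64/25).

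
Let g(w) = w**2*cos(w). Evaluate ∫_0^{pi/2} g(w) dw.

-2 + pi**2/4

Integrate by parts twice (u = w^2, dv = cos(w) dw).
An antiderivative is F(w) = w**2*sin(w) + 2*w*cos(w) - 2*sin(w).
Then F(pi/2) - F(0) = (-2 + pi**2/4) - (0) = -2 + pi**2/4.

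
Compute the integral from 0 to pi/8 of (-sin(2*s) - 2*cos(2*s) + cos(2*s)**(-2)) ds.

An antiderivative is F(s) = -sin(2*s) + cos(2*s)/2 + tan(2*s)/2.
Then F(pi/8) - F(0) = (1/2 - sqrt(2)/4) - (1/2) = -sqrt(2)/4.

-sqrt(2)/4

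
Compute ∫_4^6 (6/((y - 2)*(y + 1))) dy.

Factor the denominator: y**2 - y - 2 = (y + 1)(y - 2).
Partial fractions: 6/((y - 2)*(y + 1)) = -2/(y + 1) + 2/(y - 2).
An antiderivative is F(y) = 2*log(y - 2) - 2*log(y + 1).
Then F(6) - F(4) = (log(16/49)) - (log(4/25)) = log(100/49).

log(100/49)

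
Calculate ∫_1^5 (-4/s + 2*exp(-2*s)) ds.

An antiderivative is F(s) = -4*log(s) - exp(-2*s).
Then F(5) - F(1) = (-4*log(5) - exp(-10)) - (-exp(-2)) = -4*log(5) - exp(-10) + exp(-2).

-4*log(5) - exp(-10) + exp(-2)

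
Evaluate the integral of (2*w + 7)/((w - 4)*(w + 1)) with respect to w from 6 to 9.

-4*log(2) + log(7) + 2*log(5)

Factor the denominator: w**2 - 3*w - 4 = (w + 1)(w - 4).
Partial fractions: (2*w + 7)/((w - 4)*(w + 1)) = -1/(w + 1) + 3/(w - 4).
An antiderivative is F(w) = 3*log(w - 4) - log(w + 1).
Then F(9) - F(6) = (log(25/2)) - (log(8/7)) = -4*log(2) + log(7) + 2*log(5).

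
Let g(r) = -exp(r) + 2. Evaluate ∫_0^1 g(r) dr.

An antiderivative is F(r) = 2*r - exp(r).
Then F(1) - F(0) = (2 - E) - (-1) = 3 - E.

3 - E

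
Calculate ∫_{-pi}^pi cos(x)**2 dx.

Use the identity cos^2(x) = (1 + cos(2*x))/2.
An antiderivative is F(x) = x/2 + sin(2*x)/4.
Then F(pi) - F(-pi) = (pi/2) - (-pi/2) = pi.

pi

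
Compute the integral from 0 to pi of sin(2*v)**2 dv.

pi/2

Use the identity sin^2(2*v) = (1 - cos(4*v))/2.
An antiderivative is F(v) = v/2 - sin(4*v)/8.
Then F(pi) - F(0) = (pi/2) - (0) = pi/2.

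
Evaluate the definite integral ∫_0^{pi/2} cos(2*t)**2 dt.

Use the identity cos^2(2*t) = (1 + cos(4*t))/2.
An antiderivative is F(t) = t/2 + sin(4*t)/8.
Then F(pi/2) - F(0) = (pi/4) - (0) = pi/4.

pi/4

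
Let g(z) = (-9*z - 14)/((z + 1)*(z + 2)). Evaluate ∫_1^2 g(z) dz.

Factor the denominator: z**2 + 3*z + 2 = (z + 2)(z + 1).
Partial fractions: (-9*z - 14)/((z + 1)*(z + 2)) = -4/(z + 2) - 5/(z + 1).
An antiderivative is F(z) = -5*log(z + 1) - 4*log(z + 2).
Then F(2) - F(1) = (-8*log(2) - 5*log(3)) - (-4*log(3) - 5*log(2)) = -log(24).

-log(24)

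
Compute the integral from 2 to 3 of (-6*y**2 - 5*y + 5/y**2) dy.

-149/3

By the power rule, an antiderivative is F(y) = -2*y**3 - 5*y**2/2 - 5/y.
Then F(3) - F(2) = (-469/6) - (-57/2) = -149/3.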